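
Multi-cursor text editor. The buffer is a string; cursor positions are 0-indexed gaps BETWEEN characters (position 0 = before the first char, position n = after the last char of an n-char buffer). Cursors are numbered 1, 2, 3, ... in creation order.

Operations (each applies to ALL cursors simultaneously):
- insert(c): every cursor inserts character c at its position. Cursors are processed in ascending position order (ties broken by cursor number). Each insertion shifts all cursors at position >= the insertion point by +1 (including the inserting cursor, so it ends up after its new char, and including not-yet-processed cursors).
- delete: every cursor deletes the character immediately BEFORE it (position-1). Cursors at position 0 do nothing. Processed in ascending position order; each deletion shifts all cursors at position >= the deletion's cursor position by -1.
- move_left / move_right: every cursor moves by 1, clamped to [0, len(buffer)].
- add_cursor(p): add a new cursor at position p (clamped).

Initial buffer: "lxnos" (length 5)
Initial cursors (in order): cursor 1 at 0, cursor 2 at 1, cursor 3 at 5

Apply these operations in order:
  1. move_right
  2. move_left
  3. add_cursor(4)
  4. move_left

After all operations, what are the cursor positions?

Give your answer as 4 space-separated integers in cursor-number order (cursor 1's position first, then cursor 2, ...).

After op 1 (move_right): buffer="lxnos" (len 5), cursors c1@1 c2@2 c3@5, authorship .....
After op 2 (move_left): buffer="lxnos" (len 5), cursors c1@0 c2@1 c3@4, authorship .....
After op 3 (add_cursor(4)): buffer="lxnos" (len 5), cursors c1@0 c2@1 c3@4 c4@4, authorship .....
After op 4 (move_left): buffer="lxnos" (len 5), cursors c1@0 c2@0 c3@3 c4@3, authorship .....

Answer: 0 0 3 3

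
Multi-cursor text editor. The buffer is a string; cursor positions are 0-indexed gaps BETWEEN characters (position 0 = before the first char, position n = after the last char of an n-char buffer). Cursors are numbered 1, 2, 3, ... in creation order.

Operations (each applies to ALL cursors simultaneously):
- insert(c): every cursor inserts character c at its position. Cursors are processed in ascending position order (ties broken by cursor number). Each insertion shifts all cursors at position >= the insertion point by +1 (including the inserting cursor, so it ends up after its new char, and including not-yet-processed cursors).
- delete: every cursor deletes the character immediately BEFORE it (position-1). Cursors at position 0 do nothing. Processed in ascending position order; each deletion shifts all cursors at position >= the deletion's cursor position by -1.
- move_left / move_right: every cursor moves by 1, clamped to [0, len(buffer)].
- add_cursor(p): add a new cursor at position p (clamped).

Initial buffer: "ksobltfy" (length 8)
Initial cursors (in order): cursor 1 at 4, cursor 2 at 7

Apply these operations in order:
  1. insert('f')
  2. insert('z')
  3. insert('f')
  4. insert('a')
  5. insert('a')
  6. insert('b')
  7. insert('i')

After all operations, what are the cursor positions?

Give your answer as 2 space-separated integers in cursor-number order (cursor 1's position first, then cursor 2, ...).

After op 1 (insert('f')): buffer="ksobfltffy" (len 10), cursors c1@5 c2@9, authorship ....1...2.
After op 2 (insert('z')): buffer="ksobfzltffzy" (len 12), cursors c1@6 c2@11, authorship ....11...22.
After op 3 (insert('f')): buffer="ksobfzfltffzfy" (len 14), cursors c1@7 c2@13, authorship ....111...222.
After op 4 (insert('a')): buffer="ksobfzfaltffzfay" (len 16), cursors c1@8 c2@15, authorship ....1111...2222.
After op 5 (insert('a')): buffer="ksobfzfaaltffzfaay" (len 18), cursors c1@9 c2@17, authorship ....11111...22222.
After op 6 (insert('b')): buffer="ksobfzfaabltffzfaaby" (len 20), cursors c1@10 c2@19, authorship ....111111...222222.
After op 7 (insert('i')): buffer="ksobfzfaabiltffzfaabiy" (len 22), cursors c1@11 c2@21, authorship ....1111111...2222222.

Answer: 11 21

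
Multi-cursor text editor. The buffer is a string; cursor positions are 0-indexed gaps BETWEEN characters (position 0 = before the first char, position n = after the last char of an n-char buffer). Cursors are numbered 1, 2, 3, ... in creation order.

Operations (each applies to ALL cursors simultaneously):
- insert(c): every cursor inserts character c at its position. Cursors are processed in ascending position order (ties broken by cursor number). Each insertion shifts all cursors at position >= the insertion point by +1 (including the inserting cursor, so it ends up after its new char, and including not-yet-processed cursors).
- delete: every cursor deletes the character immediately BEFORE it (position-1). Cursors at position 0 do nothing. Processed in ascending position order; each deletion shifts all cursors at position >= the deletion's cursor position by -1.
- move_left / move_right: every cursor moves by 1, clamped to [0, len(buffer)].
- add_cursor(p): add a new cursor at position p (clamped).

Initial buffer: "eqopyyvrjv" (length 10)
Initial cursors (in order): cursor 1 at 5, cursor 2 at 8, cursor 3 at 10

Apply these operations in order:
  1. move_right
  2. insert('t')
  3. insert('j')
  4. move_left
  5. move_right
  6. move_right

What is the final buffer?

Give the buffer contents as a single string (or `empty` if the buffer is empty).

Answer: eqopyytjvrjtjvtj

Derivation:
After op 1 (move_right): buffer="eqopyyvrjv" (len 10), cursors c1@6 c2@9 c3@10, authorship ..........
After op 2 (insert('t')): buffer="eqopyytvrjtvt" (len 13), cursors c1@7 c2@11 c3@13, authorship ......1...2.3
After op 3 (insert('j')): buffer="eqopyytjvrjtjvtj" (len 16), cursors c1@8 c2@13 c3@16, authorship ......11...22.33
After op 4 (move_left): buffer="eqopyytjvrjtjvtj" (len 16), cursors c1@7 c2@12 c3@15, authorship ......11...22.33
After op 5 (move_right): buffer="eqopyytjvrjtjvtj" (len 16), cursors c1@8 c2@13 c3@16, authorship ......11...22.33
After op 6 (move_right): buffer="eqopyytjvrjtjvtj" (len 16), cursors c1@9 c2@14 c3@16, authorship ......11...22.33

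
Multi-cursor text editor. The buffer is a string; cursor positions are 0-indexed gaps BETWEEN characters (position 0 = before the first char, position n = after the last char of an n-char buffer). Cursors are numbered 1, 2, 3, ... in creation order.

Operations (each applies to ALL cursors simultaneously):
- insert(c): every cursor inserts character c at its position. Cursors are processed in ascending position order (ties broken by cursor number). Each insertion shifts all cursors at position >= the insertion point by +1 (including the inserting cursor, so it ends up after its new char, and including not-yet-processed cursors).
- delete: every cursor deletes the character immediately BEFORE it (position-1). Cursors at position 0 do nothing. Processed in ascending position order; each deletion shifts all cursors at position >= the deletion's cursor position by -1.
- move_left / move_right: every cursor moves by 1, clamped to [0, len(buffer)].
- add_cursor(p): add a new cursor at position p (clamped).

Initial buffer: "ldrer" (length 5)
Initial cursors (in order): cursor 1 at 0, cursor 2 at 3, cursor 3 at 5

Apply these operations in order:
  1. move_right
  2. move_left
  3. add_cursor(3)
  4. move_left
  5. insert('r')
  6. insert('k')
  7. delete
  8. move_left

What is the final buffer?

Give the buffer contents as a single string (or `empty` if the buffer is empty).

Answer: rldrrrrer

Derivation:
After op 1 (move_right): buffer="ldrer" (len 5), cursors c1@1 c2@4 c3@5, authorship .....
After op 2 (move_left): buffer="ldrer" (len 5), cursors c1@0 c2@3 c3@4, authorship .....
After op 3 (add_cursor(3)): buffer="ldrer" (len 5), cursors c1@0 c2@3 c4@3 c3@4, authorship .....
After op 4 (move_left): buffer="ldrer" (len 5), cursors c1@0 c2@2 c4@2 c3@3, authorship .....
After op 5 (insert('r')): buffer="rldrrrrer" (len 9), cursors c1@1 c2@5 c4@5 c3@7, authorship 1..24.3..
After op 6 (insert('k')): buffer="rkldrrkkrrker" (len 13), cursors c1@2 c2@8 c4@8 c3@11, authorship 11..2424.33..
After op 7 (delete): buffer="rldrrrrer" (len 9), cursors c1@1 c2@5 c4@5 c3@7, authorship 1..24.3..
After op 8 (move_left): buffer="rldrrrrer" (len 9), cursors c1@0 c2@4 c4@4 c3@6, authorship 1..24.3..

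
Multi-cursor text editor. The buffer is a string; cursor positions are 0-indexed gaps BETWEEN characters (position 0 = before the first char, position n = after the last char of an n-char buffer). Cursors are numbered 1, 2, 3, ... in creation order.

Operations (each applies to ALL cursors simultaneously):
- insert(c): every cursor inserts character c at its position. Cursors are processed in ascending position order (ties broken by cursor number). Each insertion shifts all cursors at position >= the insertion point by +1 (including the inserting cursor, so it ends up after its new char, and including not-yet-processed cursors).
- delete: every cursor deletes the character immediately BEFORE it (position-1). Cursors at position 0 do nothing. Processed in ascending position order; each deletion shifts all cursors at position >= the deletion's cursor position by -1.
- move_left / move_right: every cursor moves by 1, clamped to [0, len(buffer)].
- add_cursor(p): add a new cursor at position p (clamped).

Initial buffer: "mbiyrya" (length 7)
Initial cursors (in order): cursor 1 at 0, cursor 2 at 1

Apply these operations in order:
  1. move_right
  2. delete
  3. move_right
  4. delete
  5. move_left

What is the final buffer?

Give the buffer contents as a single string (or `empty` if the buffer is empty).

Answer: yrya

Derivation:
After op 1 (move_right): buffer="mbiyrya" (len 7), cursors c1@1 c2@2, authorship .......
After op 2 (delete): buffer="iyrya" (len 5), cursors c1@0 c2@0, authorship .....
After op 3 (move_right): buffer="iyrya" (len 5), cursors c1@1 c2@1, authorship .....
After op 4 (delete): buffer="yrya" (len 4), cursors c1@0 c2@0, authorship ....
After op 5 (move_left): buffer="yrya" (len 4), cursors c1@0 c2@0, authorship ....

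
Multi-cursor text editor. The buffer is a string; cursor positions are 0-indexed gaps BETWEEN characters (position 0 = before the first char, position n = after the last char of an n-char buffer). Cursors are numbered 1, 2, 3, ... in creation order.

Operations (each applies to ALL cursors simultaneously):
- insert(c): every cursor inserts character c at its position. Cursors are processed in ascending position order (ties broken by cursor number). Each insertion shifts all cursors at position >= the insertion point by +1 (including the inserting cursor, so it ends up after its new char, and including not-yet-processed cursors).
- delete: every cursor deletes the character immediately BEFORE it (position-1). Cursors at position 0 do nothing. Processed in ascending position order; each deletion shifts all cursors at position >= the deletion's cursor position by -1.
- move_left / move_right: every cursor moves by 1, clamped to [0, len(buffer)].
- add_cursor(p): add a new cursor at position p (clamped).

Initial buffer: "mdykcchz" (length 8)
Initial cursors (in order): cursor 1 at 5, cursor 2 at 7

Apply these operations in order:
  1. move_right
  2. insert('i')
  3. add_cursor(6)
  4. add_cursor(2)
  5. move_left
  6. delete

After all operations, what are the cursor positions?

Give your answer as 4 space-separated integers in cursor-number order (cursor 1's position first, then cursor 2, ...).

After op 1 (move_right): buffer="mdykcchz" (len 8), cursors c1@6 c2@8, authorship ........
After op 2 (insert('i')): buffer="mdykccihzi" (len 10), cursors c1@7 c2@10, authorship ......1..2
After op 3 (add_cursor(6)): buffer="mdykccihzi" (len 10), cursors c3@6 c1@7 c2@10, authorship ......1..2
After op 4 (add_cursor(2)): buffer="mdykccihzi" (len 10), cursors c4@2 c3@6 c1@7 c2@10, authorship ......1..2
After op 5 (move_left): buffer="mdykccihzi" (len 10), cursors c4@1 c3@5 c1@6 c2@9, authorship ......1..2
After op 6 (delete): buffer="dykihi" (len 6), cursors c4@0 c1@3 c3@3 c2@5, authorship ...1.2

Answer: 3 5 3 0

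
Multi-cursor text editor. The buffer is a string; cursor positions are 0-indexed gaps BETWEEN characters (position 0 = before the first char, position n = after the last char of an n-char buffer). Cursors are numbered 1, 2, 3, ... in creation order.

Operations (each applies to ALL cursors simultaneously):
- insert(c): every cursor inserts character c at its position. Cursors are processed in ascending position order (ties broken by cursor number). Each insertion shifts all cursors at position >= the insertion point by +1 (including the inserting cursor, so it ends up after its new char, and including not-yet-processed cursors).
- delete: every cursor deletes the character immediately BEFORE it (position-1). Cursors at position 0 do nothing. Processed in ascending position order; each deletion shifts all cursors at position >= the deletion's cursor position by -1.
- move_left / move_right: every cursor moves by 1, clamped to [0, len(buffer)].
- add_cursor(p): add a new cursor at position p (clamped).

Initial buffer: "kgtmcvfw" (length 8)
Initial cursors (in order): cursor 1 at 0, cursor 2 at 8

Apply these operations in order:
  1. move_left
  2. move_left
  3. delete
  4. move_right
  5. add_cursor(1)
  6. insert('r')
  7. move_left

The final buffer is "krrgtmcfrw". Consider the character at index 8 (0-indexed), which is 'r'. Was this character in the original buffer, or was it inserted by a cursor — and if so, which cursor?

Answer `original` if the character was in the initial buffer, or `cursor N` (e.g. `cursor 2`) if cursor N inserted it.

Answer: cursor 2

Derivation:
After op 1 (move_left): buffer="kgtmcvfw" (len 8), cursors c1@0 c2@7, authorship ........
After op 2 (move_left): buffer="kgtmcvfw" (len 8), cursors c1@0 c2@6, authorship ........
After op 3 (delete): buffer="kgtmcfw" (len 7), cursors c1@0 c2@5, authorship .......
After op 4 (move_right): buffer="kgtmcfw" (len 7), cursors c1@1 c2@6, authorship .......
After op 5 (add_cursor(1)): buffer="kgtmcfw" (len 7), cursors c1@1 c3@1 c2@6, authorship .......
After op 6 (insert('r')): buffer="krrgtmcfrw" (len 10), cursors c1@3 c3@3 c2@9, authorship .13.....2.
After op 7 (move_left): buffer="krrgtmcfrw" (len 10), cursors c1@2 c3@2 c2@8, authorship .13.....2.
Authorship (.=original, N=cursor N): . 1 3 . . . . . 2 .
Index 8: author = 2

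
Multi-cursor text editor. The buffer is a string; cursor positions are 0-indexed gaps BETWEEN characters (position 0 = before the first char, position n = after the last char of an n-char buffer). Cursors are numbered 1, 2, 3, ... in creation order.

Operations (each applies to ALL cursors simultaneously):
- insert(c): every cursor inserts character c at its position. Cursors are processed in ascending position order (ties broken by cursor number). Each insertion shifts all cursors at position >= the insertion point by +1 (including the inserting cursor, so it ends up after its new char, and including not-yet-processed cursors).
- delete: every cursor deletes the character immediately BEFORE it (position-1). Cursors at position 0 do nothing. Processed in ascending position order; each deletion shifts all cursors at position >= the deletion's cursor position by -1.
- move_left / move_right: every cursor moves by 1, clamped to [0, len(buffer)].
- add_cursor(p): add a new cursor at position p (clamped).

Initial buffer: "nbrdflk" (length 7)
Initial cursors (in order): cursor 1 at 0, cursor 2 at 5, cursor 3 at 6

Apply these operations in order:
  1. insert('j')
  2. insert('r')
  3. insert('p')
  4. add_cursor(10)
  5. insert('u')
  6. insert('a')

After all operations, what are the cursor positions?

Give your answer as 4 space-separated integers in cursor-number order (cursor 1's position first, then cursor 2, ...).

After op 1 (insert('j')): buffer="jnbrdfjljk" (len 10), cursors c1@1 c2@7 c3@9, authorship 1.....2.3.
After op 2 (insert('r')): buffer="jrnbrdfjrljrk" (len 13), cursors c1@2 c2@9 c3@12, authorship 11.....22.33.
After op 3 (insert('p')): buffer="jrpnbrdfjrpljrpk" (len 16), cursors c1@3 c2@11 c3@15, authorship 111.....222.333.
After op 4 (add_cursor(10)): buffer="jrpnbrdfjrpljrpk" (len 16), cursors c1@3 c4@10 c2@11 c3@15, authorship 111.....222.333.
After op 5 (insert('u')): buffer="jrpunbrdfjrupuljrpuk" (len 20), cursors c1@4 c4@12 c2@14 c3@19, authorship 1111.....22422.3333.
After op 6 (insert('a')): buffer="jrpuanbrdfjruapualjrpuak" (len 24), cursors c1@5 c4@14 c2@17 c3@23, authorship 11111.....2244222.33333.

Answer: 5 17 23 14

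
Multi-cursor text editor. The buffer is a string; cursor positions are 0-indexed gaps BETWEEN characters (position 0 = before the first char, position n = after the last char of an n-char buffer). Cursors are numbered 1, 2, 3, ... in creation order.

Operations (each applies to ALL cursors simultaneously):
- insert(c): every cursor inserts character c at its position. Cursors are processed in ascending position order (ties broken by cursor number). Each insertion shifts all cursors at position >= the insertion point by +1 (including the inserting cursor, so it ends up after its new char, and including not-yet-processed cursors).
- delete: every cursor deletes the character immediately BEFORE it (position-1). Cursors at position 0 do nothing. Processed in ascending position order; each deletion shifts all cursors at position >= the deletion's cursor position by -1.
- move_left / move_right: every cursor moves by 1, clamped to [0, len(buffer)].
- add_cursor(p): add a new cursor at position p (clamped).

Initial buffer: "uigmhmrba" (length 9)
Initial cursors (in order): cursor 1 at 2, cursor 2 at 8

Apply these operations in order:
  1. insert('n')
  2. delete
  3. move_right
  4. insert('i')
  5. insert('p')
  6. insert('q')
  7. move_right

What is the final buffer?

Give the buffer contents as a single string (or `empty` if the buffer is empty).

After op 1 (insert('n')): buffer="uingmhmrbna" (len 11), cursors c1@3 c2@10, authorship ..1......2.
After op 2 (delete): buffer="uigmhmrba" (len 9), cursors c1@2 c2@8, authorship .........
After op 3 (move_right): buffer="uigmhmrba" (len 9), cursors c1@3 c2@9, authorship .........
After op 4 (insert('i')): buffer="uigimhmrbai" (len 11), cursors c1@4 c2@11, authorship ...1......2
After op 5 (insert('p')): buffer="uigipmhmrbaip" (len 13), cursors c1@5 c2@13, authorship ...11......22
After op 6 (insert('q')): buffer="uigipqmhmrbaipq" (len 15), cursors c1@6 c2@15, authorship ...111......222
After op 7 (move_right): buffer="uigipqmhmrbaipq" (len 15), cursors c1@7 c2@15, authorship ...111......222

Answer: uigipqmhmrbaipq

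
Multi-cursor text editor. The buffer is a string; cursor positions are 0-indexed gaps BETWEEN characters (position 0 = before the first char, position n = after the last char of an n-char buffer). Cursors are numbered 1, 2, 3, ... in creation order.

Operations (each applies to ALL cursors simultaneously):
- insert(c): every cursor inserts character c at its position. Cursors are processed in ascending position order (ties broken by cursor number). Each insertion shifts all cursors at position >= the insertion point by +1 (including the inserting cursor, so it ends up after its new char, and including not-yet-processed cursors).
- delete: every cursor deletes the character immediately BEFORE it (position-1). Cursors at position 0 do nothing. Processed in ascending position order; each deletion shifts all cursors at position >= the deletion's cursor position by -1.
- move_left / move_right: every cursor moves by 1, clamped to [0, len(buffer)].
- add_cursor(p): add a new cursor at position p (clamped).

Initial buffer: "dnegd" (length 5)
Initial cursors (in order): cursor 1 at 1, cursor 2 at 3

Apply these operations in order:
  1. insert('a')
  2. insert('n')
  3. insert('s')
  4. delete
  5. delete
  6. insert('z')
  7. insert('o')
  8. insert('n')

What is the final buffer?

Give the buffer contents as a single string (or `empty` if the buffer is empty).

Answer: dazonneazongd

Derivation:
After op 1 (insert('a')): buffer="daneagd" (len 7), cursors c1@2 c2@5, authorship .1..2..
After op 2 (insert('n')): buffer="danneangd" (len 9), cursors c1@3 c2@7, authorship .11..22..
After op 3 (insert('s')): buffer="dansneansgd" (len 11), cursors c1@4 c2@9, authorship .111..222..
After op 4 (delete): buffer="danneangd" (len 9), cursors c1@3 c2@7, authorship .11..22..
After op 5 (delete): buffer="daneagd" (len 7), cursors c1@2 c2@5, authorship .1..2..
After op 6 (insert('z')): buffer="dazneazgd" (len 9), cursors c1@3 c2@7, authorship .11..22..
After op 7 (insert('o')): buffer="dazoneazogd" (len 11), cursors c1@4 c2@9, authorship .111..222..
After op 8 (insert('n')): buffer="dazonneazongd" (len 13), cursors c1@5 c2@11, authorship .1111..2222..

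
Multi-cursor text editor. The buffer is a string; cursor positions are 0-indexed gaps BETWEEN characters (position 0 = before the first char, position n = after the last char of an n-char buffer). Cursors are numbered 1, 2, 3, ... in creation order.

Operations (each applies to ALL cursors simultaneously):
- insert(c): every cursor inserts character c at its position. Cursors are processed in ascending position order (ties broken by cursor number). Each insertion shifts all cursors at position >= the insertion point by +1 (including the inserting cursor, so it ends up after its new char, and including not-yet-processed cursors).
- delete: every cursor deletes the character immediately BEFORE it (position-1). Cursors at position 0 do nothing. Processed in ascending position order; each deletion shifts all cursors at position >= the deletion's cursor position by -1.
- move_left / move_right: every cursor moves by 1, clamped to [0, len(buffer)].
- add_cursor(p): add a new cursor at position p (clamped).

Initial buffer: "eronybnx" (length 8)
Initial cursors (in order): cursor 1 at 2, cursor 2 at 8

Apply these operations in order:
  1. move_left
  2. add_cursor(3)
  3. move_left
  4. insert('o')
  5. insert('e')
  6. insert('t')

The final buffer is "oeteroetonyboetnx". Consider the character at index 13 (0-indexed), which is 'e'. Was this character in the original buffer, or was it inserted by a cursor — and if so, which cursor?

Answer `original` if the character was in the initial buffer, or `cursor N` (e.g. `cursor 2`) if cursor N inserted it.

After op 1 (move_left): buffer="eronybnx" (len 8), cursors c1@1 c2@7, authorship ........
After op 2 (add_cursor(3)): buffer="eronybnx" (len 8), cursors c1@1 c3@3 c2@7, authorship ........
After op 3 (move_left): buffer="eronybnx" (len 8), cursors c1@0 c3@2 c2@6, authorship ........
After op 4 (insert('o')): buffer="oeroonybonx" (len 11), cursors c1@1 c3@4 c2@9, authorship 1..3....2..
After op 5 (insert('e')): buffer="oeeroeonyboenx" (len 14), cursors c1@2 c3@6 c2@12, authorship 11..33....22..
After op 6 (insert('t')): buffer="oeteroetonyboetnx" (len 17), cursors c1@3 c3@8 c2@15, authorship 111..333....222..
Authorship (.=original, N=cursor N): 1 1 1 . . 3 3 3 . . . . 2 2 2 . .
Index 13: author = 2

Answer: cursor 2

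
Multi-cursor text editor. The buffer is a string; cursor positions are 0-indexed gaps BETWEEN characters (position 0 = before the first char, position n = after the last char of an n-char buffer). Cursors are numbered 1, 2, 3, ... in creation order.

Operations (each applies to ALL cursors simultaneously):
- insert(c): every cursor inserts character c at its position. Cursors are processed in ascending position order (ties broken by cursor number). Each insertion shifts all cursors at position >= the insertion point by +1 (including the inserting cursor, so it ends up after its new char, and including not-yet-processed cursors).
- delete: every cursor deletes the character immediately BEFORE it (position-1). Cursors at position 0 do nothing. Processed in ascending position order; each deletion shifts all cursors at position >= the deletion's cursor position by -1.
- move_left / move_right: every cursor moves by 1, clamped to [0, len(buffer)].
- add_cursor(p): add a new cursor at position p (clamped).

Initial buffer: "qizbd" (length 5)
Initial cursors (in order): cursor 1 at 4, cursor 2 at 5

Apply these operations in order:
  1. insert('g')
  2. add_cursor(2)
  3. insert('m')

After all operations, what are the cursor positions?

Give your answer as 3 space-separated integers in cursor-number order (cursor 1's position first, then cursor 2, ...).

Answer: 7 10 3

Derivation:
After op 1 (insert('g')): buffer="qizbgdg" (len 7), cursors c1@5 c2@7, authorship ....1.2
After op 2 (add_cursor(2)): buffer="qizbgdg" (len 7), cursors c3@2 c1@5 c2@7, authorship ....1.2
After op 3 (insert('m')): buffer="qimzbgmdgm" (len 10), cursors c3@3 c1@7 c2@10, authorship ..3..11.22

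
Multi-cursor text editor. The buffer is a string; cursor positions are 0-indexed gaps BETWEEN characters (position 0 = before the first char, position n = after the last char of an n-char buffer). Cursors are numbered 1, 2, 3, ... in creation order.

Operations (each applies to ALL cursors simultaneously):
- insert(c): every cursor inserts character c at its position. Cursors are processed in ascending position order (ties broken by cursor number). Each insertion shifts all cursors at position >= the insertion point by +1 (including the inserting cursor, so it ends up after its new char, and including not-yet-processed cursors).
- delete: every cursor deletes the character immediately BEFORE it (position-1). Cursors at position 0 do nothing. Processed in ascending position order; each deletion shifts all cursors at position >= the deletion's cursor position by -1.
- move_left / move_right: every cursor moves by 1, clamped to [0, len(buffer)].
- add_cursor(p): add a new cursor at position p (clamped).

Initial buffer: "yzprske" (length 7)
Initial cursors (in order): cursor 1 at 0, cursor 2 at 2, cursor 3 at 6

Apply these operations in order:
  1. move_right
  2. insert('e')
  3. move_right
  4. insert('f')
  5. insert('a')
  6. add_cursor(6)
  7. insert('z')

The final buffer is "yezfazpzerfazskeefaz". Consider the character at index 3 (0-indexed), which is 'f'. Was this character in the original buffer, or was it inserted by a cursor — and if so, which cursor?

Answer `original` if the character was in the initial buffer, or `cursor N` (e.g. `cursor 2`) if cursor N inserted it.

Answer: cursor 1

Derivation:
After op 1 (move_right): buffer="yzprske" (len 7), cursors c1@1 c2@3 c3@7, authorship .......
After op 2 (insert('e')): buffer="yezperskee" (len 10), cursors c1@2 c2@5 c3@10, authorship .1..2....3
After op 3 (move_right): buffer="yezperskee" (len 10), cursors c1@3 c2@6 c3@10, authorship .1..2....3
After op 4 (insert('f')): buffer="yezfperfskeef" (len 13), cursors c1@4 c2@8 c3@13, authorship .1.1.2.2...33
After op 5 (insert('a')): buffer="yezfaperfaskeefa" (len 16), cursors c1@5 c2@10 c3@16, authorship .1.11.2.22...333
After op 6 (add_cursor(6)): buffer="yezfaperfaskeefa" (len 16), cursors c1@5 c4@6 c2@10 c3@16, authorship .1.11.2.22...333
After op 7 (insert('z')): buffer="yezfazpzerfazskeefaz" (len 20), cursors c1@6 c4@8 c2@13 c3@20, authorship .1.111.42.222...3333
Authorship (.=original, N=cursor N): . 1 . 1 1 1 . 4 2 . 2 2 2 . . . 3 3 3 3
Index 3: author = 1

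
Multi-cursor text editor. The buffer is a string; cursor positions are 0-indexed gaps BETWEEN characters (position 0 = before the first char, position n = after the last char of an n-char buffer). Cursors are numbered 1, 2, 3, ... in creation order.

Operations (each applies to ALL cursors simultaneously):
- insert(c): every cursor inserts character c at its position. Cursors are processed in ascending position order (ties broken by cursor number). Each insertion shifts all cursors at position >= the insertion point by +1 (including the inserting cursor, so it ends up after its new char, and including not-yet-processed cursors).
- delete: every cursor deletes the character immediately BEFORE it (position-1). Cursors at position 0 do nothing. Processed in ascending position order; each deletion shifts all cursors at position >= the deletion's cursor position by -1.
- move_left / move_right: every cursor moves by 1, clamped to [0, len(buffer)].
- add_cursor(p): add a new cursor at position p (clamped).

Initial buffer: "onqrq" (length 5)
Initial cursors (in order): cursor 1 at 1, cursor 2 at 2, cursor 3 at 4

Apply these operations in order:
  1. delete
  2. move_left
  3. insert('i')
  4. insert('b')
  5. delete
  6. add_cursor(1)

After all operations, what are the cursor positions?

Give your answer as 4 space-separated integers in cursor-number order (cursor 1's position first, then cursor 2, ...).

Answer: 3 3 3 1

Derivation:
After op 1 (delete): buffer="qq" (len 2), cursors c1@0 c2@0 c3@1, authorship ..
After op 2 (move_left): buffer="qq" (len 2), cursors c1@0 c2@0 c3@0, authorship ..
After op 3 (insert('i')): buffer="iiiqq" (len 5), cursors c1@3 c2@3 c3@3, authorship 123..
After op 4 (insert('b')): buffer="iiibbbqq" (len 8), cursors c1@6 c2@6 c3@6, authorship 123123..
After op 5 (delete): buffer="iiiqq" (len 5), cursors c1@3 c2@3 c3@3, authorship 123..
After op 6 (add_cursor(1)): buffer="iiiqq" (len 5), cursors c4@1 c1@3 c2@3 c3@3, authorship 123..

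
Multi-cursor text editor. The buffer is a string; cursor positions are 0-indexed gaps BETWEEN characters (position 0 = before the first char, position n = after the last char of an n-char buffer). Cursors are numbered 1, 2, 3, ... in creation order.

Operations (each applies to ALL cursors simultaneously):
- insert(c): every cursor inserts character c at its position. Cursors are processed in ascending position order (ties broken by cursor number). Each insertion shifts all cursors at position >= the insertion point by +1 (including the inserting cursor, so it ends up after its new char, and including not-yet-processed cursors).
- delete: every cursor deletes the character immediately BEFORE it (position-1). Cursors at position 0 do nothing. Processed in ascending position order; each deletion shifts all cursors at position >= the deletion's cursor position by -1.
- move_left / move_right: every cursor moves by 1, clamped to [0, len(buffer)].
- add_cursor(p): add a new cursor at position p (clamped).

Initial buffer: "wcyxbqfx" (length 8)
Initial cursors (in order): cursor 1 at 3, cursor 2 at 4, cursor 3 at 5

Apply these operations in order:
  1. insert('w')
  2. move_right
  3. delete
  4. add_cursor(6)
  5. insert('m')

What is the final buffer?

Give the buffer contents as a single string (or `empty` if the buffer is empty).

Answer: wcywmwmwmmfx

Derivation:
After op 1 (insert('w')): buffer="wcywxwbwqfx" (len 11), cursors c1@4 c2@6 c3@8, authorship ...1.2.3...
After op 2 (move_right): buffer="wcywxwbwqfx" (len 11), cursors c1@5 c2@7 c3@9, authorship ...1.2.3...
After op 3 (delete): buffer="wcywwwfx" (len 8), cursors c1@4 c2@5 c3@6, authorship ...123..
After op 4 (add_cursor(6)): buffer="wcywwwfx" (len 8), cursors c1@4 c2@5 c3@6 c4@6, authorship ...123..
After op 5 (insert('m')): buffer="wcywmwmwmmfx" (len 12), cursors c1@5 c2@7 c3@10 c4@10, authorship ...1122334..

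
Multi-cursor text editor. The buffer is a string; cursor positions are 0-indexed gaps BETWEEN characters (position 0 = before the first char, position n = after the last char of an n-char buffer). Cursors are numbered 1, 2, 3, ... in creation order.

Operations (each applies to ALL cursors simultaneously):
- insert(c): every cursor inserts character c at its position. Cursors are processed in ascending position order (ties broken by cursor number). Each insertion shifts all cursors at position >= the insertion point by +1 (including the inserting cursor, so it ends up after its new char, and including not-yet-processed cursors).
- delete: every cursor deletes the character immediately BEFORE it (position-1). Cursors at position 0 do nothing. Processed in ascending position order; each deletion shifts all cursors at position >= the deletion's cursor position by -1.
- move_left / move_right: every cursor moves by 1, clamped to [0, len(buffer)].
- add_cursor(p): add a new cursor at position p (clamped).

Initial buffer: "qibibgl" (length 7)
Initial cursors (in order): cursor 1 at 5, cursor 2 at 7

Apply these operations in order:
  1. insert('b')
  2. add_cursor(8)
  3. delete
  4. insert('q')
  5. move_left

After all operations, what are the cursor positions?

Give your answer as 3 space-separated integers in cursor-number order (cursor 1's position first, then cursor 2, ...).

Answer: 5 8 8

Derivation:
After op 1 (insert('b')): buffer="qibibbglb" (len 9), cursors c1@6 c2@9, authorship .....1..2
After op 2 (add_cursor(8)): buffer="qibibbglb" (len 9), cursors c1@6 c3@8 c2@9, authorship .....1..2
After op 3 (delete): buffer="qibibg" (len 6), cursors c1@5 c2@6 c3@6, authorship ......
After op 4 (insert('q')): buffer="qibibqgqq" (len 9), cursors c1@6 c2@9 c3@9, authorship .....1.23
After op 5 (move_left): buffer="qibibqgqq" (len 9), cursors c1@5 c2@8 c3@8, authorship .....1.23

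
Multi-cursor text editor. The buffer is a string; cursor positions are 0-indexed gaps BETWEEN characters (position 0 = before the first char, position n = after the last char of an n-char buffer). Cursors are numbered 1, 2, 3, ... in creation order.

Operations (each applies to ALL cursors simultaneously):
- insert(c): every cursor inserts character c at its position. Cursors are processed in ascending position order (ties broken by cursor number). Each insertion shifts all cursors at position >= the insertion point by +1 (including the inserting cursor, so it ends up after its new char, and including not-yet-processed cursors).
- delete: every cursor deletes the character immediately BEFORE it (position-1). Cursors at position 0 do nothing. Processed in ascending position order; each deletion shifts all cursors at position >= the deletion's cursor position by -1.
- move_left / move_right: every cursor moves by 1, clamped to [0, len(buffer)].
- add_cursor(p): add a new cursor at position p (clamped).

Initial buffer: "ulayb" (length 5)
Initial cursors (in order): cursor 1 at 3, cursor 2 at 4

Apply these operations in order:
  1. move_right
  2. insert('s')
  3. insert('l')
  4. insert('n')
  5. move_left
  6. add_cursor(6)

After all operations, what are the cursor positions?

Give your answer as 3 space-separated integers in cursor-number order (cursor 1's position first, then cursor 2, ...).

After op 1 (move_right): buffer="ulayb" (len 5), cursors c1@4 c2@5, authorship .....
After op 2 (insert('s')): buffer="ulaysbs" (len 7), cursors c1@5 c2@7, authorship ....1.2
After op 3 (insert('l')): buffer="ulayslbsl" (len 9), cursors c1@6 c2@9, authorship ....11.22
After op 4 (insert('n')): buffer="ulayslnbsln" (len 11), cursors c1@7 c2@11, authorship ....111.222
After op 5 (move_left): buffer="ulayslnbsln" (len 11), cursors c1@6 c2@10, authorship ....111.222
After op 6 (add_cursor(6)): buffer="ulayslnbsln" (len 11), cursors c1@6 c3@6 c2@10, authorship ....111.222

Answer: 6 10 6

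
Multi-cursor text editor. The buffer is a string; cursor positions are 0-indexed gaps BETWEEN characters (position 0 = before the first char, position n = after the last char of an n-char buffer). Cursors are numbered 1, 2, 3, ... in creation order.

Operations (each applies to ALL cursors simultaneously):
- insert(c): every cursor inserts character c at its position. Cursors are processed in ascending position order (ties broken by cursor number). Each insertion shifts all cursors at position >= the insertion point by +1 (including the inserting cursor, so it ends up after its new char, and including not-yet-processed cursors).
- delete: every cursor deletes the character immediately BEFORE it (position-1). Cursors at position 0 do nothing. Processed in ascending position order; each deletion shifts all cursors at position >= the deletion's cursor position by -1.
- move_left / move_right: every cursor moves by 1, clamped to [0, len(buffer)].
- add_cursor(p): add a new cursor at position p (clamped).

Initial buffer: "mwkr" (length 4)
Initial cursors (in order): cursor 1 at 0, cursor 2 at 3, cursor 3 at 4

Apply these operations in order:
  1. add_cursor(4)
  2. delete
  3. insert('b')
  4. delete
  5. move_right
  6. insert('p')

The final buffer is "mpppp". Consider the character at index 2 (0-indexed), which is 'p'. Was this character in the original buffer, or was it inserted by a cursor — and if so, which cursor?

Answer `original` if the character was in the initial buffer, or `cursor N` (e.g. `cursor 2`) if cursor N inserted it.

After op 1 (add_cursor(4)): buffer="mwkr" (len 4), cursors c1@0 c2@3 c3@4 c4@4, authorship ....
After op 2 (delete): buffer="m" (len 1), cursors c1@0 c2@1 c3@1 c4@1, authorship .
After op 3 (insert('b')): buffer="bmbbb" (len 5), cursors c1@1 c2@5 c3@5 c4@5, authorship 1.234
After op 4 (delete): buffer="m" (len 1), cursors c1@0 c2@1 c3@1 c4@1, authorship .
After op 5 (move_right): buffer="m" (len 1), cursors c1@1 c2@1 c3@1 c4@1, authorship .
After op 6 (insert('p')): buffer="mpppp" (len 5), cursors c1@5 c2@5 c3@5 c4@5, authorship .1234
Authorship (.=original, N=cursor N): . 1 2 3 4
Index 2: author = 2

Answer: cursor 2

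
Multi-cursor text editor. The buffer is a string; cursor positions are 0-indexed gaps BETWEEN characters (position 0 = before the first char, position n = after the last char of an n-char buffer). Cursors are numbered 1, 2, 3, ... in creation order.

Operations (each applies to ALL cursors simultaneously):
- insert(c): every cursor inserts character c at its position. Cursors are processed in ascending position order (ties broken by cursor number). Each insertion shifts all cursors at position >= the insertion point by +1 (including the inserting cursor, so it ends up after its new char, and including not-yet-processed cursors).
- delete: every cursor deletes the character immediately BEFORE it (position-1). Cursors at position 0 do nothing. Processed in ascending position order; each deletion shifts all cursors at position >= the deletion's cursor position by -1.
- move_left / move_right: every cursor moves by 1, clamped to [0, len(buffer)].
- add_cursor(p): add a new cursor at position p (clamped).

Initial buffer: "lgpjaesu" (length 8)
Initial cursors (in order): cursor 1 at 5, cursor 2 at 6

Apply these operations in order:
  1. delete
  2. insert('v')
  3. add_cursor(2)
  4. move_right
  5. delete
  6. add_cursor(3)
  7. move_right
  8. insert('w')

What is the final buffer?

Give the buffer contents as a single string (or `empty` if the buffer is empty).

After op 1 (delete): buffer="lgpjsu" (len 6), cursors c1@4 c2@4, authorship ......
After op 2 (insert('v')): buffer="lgpjvvsu" (len 8), cursors c1@6 c2@6, authorship ....12..
After op 3 (add_cursor(2)): buffer="lgpjvvsu" (len 8), cursors c3@2 c1@6 c2@6, authorship ....12..
After op 4 (move_right): buffer="lgpjvvsu" (len 8), cursors c3@3 c1@7 c2@7, authorship ....12..
After op 5 (delete): buffer="lgjvu" (len 5), cursors c3@2 c1@4 c2@4, authorship ...1.
After op 6 (add_cursor(3)): buffer="lgjvu" (len 5), cursors c3@2 c4@3 c1@4 c2@4, authorship ...1.
After op 7 (move_right): buffer="lgjvu" (len 5), cursors c3@3 c4@4 c1@5 c2@5, authorship ...1.
After op 8 (insert('w')): buffer="lgjwvwuww" (len 9), cursors c3@4 c4@6 c1@9 c2@9, authorship ...314.12

Answer: lgjwvwuww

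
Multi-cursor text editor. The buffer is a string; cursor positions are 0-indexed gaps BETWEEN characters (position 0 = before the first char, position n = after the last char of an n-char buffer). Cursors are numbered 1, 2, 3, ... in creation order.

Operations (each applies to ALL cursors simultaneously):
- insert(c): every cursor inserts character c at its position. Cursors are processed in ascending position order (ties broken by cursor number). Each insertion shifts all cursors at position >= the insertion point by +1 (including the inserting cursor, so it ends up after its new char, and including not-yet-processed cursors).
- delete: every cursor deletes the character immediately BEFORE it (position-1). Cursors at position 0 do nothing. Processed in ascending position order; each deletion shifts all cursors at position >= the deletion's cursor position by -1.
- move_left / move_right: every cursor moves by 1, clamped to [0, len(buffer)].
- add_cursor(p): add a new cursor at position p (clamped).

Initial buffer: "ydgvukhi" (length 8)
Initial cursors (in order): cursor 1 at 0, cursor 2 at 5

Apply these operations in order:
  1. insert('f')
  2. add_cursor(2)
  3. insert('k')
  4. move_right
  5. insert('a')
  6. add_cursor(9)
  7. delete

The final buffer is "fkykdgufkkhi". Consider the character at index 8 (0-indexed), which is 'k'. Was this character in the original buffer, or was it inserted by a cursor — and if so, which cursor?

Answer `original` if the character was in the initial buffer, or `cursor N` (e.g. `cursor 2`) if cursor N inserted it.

After op 1 (insert('f')): buffer="fydgvufkhi" (len 10), cursors c1@1 c2@7, authorship 1.....2...
After op 2 (add_cursor(2)): buffer="fydgvufkhi" (len 10), cursors c1@1 c3@2 c2@7, authorship 1.....2...
After op 3 (insert('k')): buffer="fkykdgvufkkhi" (len 13), cursors c1@2 c3@4 c2@10, authorship 11.3....22...
After op 4 (move_right): buffer="fkykdgvufkkhi" (len 13), cursors c1@3 c3@5 c2@11, authorship 11.3....22...
After op 5 (insert('a')): buffer="fkyakdagvufkkahi" (len 16), cursors c1@4 c3@7 c2@14, authorship 11.13.3...22.2..
After op 6 (add_cursor(9)): buffer="fkyakdagvufkkahi" (len 16), cursors c1@4 c3@7 c4@9 c2@14, authorship 11.13.3...22.2..
After op 7 (delete): buffer="fkykdgufkkhi" (len 12), cursors c1@3 c3@5 c4@6 c2@10, authorship 11.3...22...
Authorship (.=original, N=cursor N): 1 1 . 3 . . . 2 2 . . .
Index 8: author = 2

Answer: cursor 2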